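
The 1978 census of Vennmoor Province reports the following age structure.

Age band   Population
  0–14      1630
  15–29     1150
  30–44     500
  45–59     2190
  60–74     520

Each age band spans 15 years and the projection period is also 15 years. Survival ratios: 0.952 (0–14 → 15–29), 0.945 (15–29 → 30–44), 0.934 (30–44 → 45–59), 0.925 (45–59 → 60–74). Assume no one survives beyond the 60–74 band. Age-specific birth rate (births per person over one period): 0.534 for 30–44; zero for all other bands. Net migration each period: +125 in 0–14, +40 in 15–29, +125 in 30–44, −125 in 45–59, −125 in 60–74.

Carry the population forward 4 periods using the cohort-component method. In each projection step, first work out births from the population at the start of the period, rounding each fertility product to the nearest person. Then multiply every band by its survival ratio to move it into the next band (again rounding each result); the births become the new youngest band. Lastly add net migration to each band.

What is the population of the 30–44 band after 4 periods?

857

After projecting period 1:
Births: 500 × 0.534 = 267
15–29: 1630 × 0.952 = 1552
30–44: 1150 × 0.945 = 1087
45–59: 500 × 0.934 = 467
60–74: 2190 × 0.925 = 2026
Net migration: 0–14 + 125 → 392; 15–29 + 40 → 1592; 30–44 + 125 → 1212; 45–59 − 125 → 342; 60–74 − 125 → 1901
End of period: [392, 1592, 1212, 342, 1901]
After projecting period 2:
Births: 1212 × 0.534 = 647
15–29: 392 × 0.952 = 373
30–44: 1592 × 0.945 = 1504
45–59: 1212 × 0.934 = 1132
60–74: 342 × 0.925 = 316
Net migration: 0–14 + 125 → 772; 15–29 + 40 → 413; 30–44 + 125 → 1629; 45–59 − 125 → 1007; 60–74 − 125 → 191
End of period: [772, 413, 1629, 1007, 191]
After projecting period 3:
Births: 1629 × 0.534 = 870
15–29: 772 × 0.952 = 735
30–44: 413 × 0.945 = 390
45–59: 1629 × 0.934 = 1521
60–74: 1007 × 0.925 = 931
Net migration: 0–14 + 125 → 995; 15–29 + 40 → 775; 30–44 + 125 → 515; 45–59 − 125 → 1396; 60–74 − 125 → 806
End of period: [995, 775, 515, 1396, 806]
After projecting period 4:
Births: 515 × 0.534 = 275
15–29: 995 × 0.952 = 947
30–44: 775 × 0.945 = 732
45–59: 515 × 0.934 = 481
60–74: 1396 × 0.925 = 1291
Net migration: 0–14 + 125 → 400; 15–29 + 40 → 987; 30–44 + 125 → 857; 45–59 − 125 → 356; 60–74 − 125 → 1166
End of period: [400, 987, 857, 356, 1166]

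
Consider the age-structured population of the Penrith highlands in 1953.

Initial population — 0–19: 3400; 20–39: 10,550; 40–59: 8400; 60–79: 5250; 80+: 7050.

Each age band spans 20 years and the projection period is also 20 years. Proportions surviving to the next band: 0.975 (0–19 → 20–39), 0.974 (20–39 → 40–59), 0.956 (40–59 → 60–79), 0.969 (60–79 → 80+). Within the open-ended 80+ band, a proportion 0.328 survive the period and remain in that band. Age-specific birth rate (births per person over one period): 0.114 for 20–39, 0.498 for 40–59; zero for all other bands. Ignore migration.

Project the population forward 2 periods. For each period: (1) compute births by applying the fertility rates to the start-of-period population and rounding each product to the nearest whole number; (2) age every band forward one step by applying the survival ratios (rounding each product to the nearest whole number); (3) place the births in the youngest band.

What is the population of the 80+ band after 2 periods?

[period 1]
Births: 10550 * 0.114 = 1203, 8400 * 0.498 = 4183 → total 5386
20–39: 3400 * 0.975 = 3315
40–59: 10550 * 0.974 = 10276
60–79: 8400 * 0.956 = 8030
80+: 5250 * 0.969 + 7050 * 0.328 = 5087 + 2312 = 7399
Population now: 0–19=5386, 20–39=3315, 40–59=10276, 60–79=8030, 80+=7399
[period 2]
Births: 3315 * 0.114 = 378, 10276 * 0.498 = 5117 → total 5495
20–39: 5386 * 0.975 = 5251
40–59: 3315 * 0.974 = 3229
60–79: 10276 * 0.956 = 9824
80+: 8030 * 0.969 + 7399 * 0.328 = 7781 + 2427 = 10208
Population now: 0–19=5495, 20–39=5251, 40–59=3229, 60–79=9824, 80+=10208

10208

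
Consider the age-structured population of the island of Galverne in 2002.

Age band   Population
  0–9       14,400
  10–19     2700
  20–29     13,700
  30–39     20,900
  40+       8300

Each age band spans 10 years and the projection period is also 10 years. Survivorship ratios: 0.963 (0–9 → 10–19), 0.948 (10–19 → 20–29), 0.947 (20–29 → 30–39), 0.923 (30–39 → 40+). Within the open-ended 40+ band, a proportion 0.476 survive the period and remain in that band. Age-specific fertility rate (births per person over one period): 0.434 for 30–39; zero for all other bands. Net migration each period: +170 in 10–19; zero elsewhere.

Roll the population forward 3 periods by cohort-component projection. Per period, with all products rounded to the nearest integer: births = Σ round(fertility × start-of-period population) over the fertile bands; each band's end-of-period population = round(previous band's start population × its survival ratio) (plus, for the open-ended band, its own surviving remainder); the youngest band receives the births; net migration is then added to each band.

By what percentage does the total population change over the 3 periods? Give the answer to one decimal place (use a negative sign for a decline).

Numbering the groups 1..5 from youngest to oldest:
Period 1.
Births: 20900 * 0.434 = 9071
Group 2: 14400 * 0.963 = 13867
Group 3: 2700 * 0.948 = 2560
Group 4: 13700 * 0.947 = 12974
Group 5: 20900 * 0.923 + 8300 * 0.476 = 19291 + 3951 = 23242
Net migration: Group 2 + 170 → 14037
Giving 9071 / 14037 / 2560 / 12974 / 23242.
Period 2.
Births: 12974 * 0.434 = 5631
Group 2: 9071 * 0.963 = 8735
Group 3: 14037 * 0.948 = 13307
Group 4: 2560 * 0.947 = 2424
Group 5: 12974 * 0.923 + 23242 * 0.476 = 11975 + 11063 = 23038
Net migration: Group 2 + 170 → 8905
Giving 5631 / 8905 / 13307 / 2424 / 23038.
Period 3.
Births: 2424 * 0.434 = 1052
Group 2: 5631 * 0.963 = 5423
Group 3: 8905 * 0.948 = 8442
Group 4: 13307 * 0.947 = 12602
Group 5: 2424 * 0.923 + 23038 * 0.476 = 2237 + 10966 = 13203
Net migration: Group 2 + 170 → 5593
Giving 1052 / 5593 / 8442 / 12602 / 13203.
Total: 60000 → 40892; change = -19108; percentage change = -31.8%

-31.8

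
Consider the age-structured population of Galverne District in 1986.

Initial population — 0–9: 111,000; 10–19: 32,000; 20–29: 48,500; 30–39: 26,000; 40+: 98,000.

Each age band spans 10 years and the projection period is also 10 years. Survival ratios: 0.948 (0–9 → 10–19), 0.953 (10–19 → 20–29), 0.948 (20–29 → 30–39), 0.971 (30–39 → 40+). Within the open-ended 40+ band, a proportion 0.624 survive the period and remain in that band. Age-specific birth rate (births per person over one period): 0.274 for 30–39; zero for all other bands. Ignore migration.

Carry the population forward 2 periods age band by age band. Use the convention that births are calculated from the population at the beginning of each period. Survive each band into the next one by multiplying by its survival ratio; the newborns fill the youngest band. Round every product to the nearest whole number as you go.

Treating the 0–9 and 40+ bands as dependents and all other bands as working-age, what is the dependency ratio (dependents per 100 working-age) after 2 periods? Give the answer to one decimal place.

81.8

Numbering the bands 1..5 from youngest to oldest:
[period 1]
Births: 26000 * 0.274 = 7124
Band 2: 111000 * 0.948 = 105228
Band 3: 32000 * 0.953 = 30496
Band 4: 48500 * 0.948 = 45978
Band 5: 26000 * 0.971 + 98000 * 0.624 = 25246 + 61152 = 86398
End of period: [7124, 105228, 30496, 45978, 86398]
[period 2]
Births: 45978 * 0.274 = 12598
Band 2: 7124 * 0.948 = 6754
Band 3: 105228 * 0.953 = 100282
Band 4: 30496 * 0.948 = 28910
Band 5: 45978 * 0.971 + 86398 * 0.624 = 44645 + 53912 = 98557
End of period: [12598, 6754, 100282, 28910, 98557]
Dependents (band 0–9 + band 40+) = 12598 + 98557 = 111155; working-age = 135946; ratio = 111155/135946 × 100 = 81.8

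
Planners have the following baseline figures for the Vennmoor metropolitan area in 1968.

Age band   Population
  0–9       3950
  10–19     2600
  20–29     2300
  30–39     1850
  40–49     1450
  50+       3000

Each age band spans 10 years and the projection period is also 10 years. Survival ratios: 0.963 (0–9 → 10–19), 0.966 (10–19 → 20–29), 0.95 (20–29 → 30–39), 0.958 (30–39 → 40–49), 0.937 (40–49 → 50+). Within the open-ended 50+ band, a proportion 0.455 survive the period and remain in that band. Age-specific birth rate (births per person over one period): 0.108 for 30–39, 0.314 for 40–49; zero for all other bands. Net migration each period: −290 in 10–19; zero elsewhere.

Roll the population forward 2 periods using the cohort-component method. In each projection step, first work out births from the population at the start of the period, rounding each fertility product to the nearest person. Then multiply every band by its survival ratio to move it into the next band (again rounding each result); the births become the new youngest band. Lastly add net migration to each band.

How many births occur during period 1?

Period 1.
Births: 1850 × 0.108 = 200 ; 1450 × 0.314 = 455 → 655
10–19: 3950 × 0.963 = 3804
20–29: 2600 × 0.966 = 2512
30–39: 2300 × 0.95 = 2185
40–49: 1850 × 0.958 = 1772
50+: 1450 × 0.937 + 3000 × 0.455 = 1359 + 1365 = 2724
Net migration: 10–19 − 290 → 3514
Population now: 0–9=655, 10–19=3514, 20–29=2512, 30–39=2185, 40–49=1772, 50+=2724

655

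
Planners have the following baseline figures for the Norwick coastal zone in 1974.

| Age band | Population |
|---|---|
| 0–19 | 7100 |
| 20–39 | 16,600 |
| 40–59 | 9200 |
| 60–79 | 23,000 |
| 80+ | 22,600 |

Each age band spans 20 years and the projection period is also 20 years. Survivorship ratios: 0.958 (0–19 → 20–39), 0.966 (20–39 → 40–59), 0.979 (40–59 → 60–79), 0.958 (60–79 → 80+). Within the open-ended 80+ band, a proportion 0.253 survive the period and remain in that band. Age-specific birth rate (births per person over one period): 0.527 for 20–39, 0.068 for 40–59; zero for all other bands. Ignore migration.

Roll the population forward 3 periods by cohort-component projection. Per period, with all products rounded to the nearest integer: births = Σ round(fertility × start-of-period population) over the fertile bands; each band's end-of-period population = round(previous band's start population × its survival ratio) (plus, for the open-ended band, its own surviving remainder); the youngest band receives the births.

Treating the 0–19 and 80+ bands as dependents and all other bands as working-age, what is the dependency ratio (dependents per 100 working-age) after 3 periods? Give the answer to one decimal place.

123.4

Period 1.
Births: 16600 × 0.527 = 8748  |  9200 × 0.068 = 626 → 9374
20–39: 7100 × 0.958 = 6802
40–59: 16600 × 0.966 = 16036
60–79: 9200 × 0.979 = 9007
80+: 23000 × 0.958 + 22600 × 0.253 = 22034 + 5718 = 27752
End of period: [9374, 6802, 16036, 9007, 27752]
Period 2.
Births: 6802 × 0.527 = 3585  |  16036 × 0.068 = 1090 → 4675
20–39: 9374 × 0.958 = 8980
40–59: 6802 × 0.966 = 6571
60–79: 16036 × 0.979 = 15699
80+: 9007 × 0.958 + 27752 × 0.253 = 8629 + 7021 = 15650
End of period: [4675, 8980, 6571, 15699, 15650]
Period 3.
Births: 8980 × 0.527 = 4732  |  6571 × 0.068 = 447 → 5179
20–39: 4675 × 0.958 = 4479
40–59: 8980 × 0.966 = 8675
60–79: 6571 × 0.979 = 6433
80+: 15699 × 0.958 + 15650 × 0.253 = 15040 + 3959 = 18999
End of period: [5179, 4479, 8675, 6433, 18999]
Dependents (band 0–19 + band 80+) = 5179 + 18999 = 24178; working-age = 19587; ratio = 24178/19587 × 100 = 123.4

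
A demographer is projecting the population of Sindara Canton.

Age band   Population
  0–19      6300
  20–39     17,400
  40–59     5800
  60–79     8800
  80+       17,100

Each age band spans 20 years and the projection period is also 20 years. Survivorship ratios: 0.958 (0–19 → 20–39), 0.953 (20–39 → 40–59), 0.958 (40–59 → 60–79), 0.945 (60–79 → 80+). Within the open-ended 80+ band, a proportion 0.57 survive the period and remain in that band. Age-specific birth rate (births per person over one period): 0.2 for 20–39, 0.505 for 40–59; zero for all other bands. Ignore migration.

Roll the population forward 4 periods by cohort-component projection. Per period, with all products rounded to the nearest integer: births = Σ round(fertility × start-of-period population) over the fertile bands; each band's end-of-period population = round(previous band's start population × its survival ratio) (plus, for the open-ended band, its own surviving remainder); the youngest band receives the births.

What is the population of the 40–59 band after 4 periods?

— Period 1 —
Births: 17400 × 0.2 = 3480, 5800 × 0.505 = 2929 ⇒ total 6409
20–39: 6300 × 0.958 = 6035
40–59: 17400 × 0.953 = 16582
60–79: 5800 × 0.958 = 5556
80+: 8800 × 0.945 + 17100 × 0.57 = 8316 + 9747 = 18063
Giving 6409 / 6035 / 16582 / 5556 / 18063.
— Period 2 —
Births: 6035 × 0.2 = 1207, 16582 × 0.505 = 8374 ⇒ total 9581
20–39: 6409 × 0.958 = 6140
40–59: 6035 × 0.953 = 5751
60–79: 16582 × 0.958 = 15886
80+: 5556 × 0.945 + 18063 × 0.57 = 5250 + 10296 = 15546
Giving 9581 / 6140 / 5751 / 15886 / 15546.
— Period 3 —
Births: 6140 × 0.2 = 1228, 5751 × 0.505 = 2904 ⇒ total 4132
20–39: 9581 × 0.958 = 9179
40–59: 6140 × 0.953 = 5851
60–79: 5751 × 0.958 = 5509
80+: 15886 × 0.945 + 15546 × 0.57 = 15012 + 8861 = 23873
Giving 4132 / 9179 / 5851 / 5509 / 23873.
— Period 4 —
Births: 9179 × 0.2 = 1836, 5851 × 0.505 = 2955 ⇒ total 4791
20–39: 4132 × 0.958 = 3958
40–59: 9179 × 0.953 = 8748
60–79: 5851 × 0.958 = 5605
80+: 5509 × 0.945 + 23873 × 0.57 = 5206 + 13608 = 18814
Giving 4791 / 3958 / 8748 / 5605 / 18814.

8748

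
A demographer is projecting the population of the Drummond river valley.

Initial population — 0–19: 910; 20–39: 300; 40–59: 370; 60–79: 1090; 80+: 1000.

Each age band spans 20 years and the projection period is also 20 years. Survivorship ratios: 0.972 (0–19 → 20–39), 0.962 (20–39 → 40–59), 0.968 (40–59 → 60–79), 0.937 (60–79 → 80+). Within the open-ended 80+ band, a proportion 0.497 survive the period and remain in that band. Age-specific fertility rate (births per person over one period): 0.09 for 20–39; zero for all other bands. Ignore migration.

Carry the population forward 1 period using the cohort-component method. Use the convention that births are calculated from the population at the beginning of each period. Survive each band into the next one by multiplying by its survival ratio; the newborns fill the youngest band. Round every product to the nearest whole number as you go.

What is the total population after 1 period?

3077

— Period 1 —
Births: 300 × 0.09 = 27
20–39: 910 × 0.972 = 885
40–59: 300 × 0.962 = 289
60–79: 370 × 0.968 = 358
80+: 1090 × 0.937 + 1000 × 0.497 = 1021 + 497 = 1518
→ [27, 885, 289, 358, 1518]
Total after period 1: 27 + 885 + 289 + 358 + 1518 = 3077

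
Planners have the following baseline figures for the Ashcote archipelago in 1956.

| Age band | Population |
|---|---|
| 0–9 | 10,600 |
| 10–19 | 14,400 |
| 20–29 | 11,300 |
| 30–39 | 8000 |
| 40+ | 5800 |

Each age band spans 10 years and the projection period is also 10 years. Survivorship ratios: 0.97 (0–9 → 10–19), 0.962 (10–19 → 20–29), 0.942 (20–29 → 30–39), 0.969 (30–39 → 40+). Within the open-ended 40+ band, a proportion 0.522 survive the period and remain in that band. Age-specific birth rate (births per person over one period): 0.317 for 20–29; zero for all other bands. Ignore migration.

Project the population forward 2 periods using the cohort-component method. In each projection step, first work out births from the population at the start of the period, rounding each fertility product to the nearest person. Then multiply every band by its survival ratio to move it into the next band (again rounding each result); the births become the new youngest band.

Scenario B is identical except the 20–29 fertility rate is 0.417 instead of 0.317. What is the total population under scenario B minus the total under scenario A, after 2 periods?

2482

— Period 1 —
Births: 11300 * 0.317 = 3582
10–19: 10600 * 0.97 = 10282
20–29: 14400 * 0.962 = 13853
30–39: 11300 * 0.942 = 10645
40+: 8000 * 0.969 + 5800 * 0.522 = 7752 + 3028 = 10780
Population now: 0–9=3582, 10–19=10282, 20–29=13853, 30–39=10645, 40+=10780
— Period 2 —
Births: 13853 * 0.317 = 4391
10–19: 3582 * 0.97 = 3475
20–29: 10282 * 0.962 = 9891
30–39: 13853 * 0.942 = 13050
40+: 10645 * 0.969 + 10780 * 0.522 = 10315 + 5627 = 15942
Population now: 0–9=4391, 10–19=3475, 20–29=9891, 30–39=13050, 40+=15942
Scenario A total after 2 periods: 46749
Scenario B projection —
— Period 1 —
Births: 11300 * 0.417 = 4712
10–19: 10600 * 0.97 = 10282
20–29: 14400 * 0.962 = 13853
30–39: 11300 * 0.942 = 10645
40+: 8000 * 0.969 + 5800 * 0.522 = 7752 + 3028 = 10780
Population now: 0–9=4712, 10–19=10282, 20–29=13853, 30–39=10645, 40+=10780
— Period 2 —
Births: 13853 * 0.417 = 5777
10–19: 4712 * 0.97 = 4571
20–29: 10282 * 0.962 = 9891
30–39: 13853 * 0.942 = 13050
40+: 10645 * 0.969 + 10780 * 0.522 = 10315 + 5627 = 15942
Population now: 0–9=5777, 10–19=4571, 20–29=9891, 30–39=13050, 40+=15942
Scenario B total after 2 periods: 49231
Difference B − A = 49231 − 46749 = 2482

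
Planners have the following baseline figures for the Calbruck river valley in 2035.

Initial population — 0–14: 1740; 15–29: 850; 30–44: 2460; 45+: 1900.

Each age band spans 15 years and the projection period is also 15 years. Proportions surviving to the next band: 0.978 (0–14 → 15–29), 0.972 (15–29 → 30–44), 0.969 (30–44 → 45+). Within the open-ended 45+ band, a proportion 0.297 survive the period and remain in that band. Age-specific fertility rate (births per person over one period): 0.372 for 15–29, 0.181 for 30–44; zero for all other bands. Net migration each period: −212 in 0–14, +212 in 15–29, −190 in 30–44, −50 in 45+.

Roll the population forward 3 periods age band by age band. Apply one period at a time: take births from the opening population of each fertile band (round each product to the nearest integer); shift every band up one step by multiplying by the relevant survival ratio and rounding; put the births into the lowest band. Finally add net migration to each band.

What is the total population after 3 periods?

Call the groups 1 to 4, youngest first.
Period 1:
Births: 850 * 0.372 = 316  |  2460 * 0.181 = 445 — total 761
Group 2: 1740 * 0.978 = 1702
Group 3: 850 * 0.972 = 826
Group 4: 2460 * 0.969 + 1900 * 0.297 = 2384 + 564 = 2948
Net migration: Group 1 − 212 → 549; Group 2 + 212 → 1914; Group 3 − 190 → 636; Group 4 − 50 → 2898
→ [549, 1914, 636, 2898]
Period 2:
Births: 1914 * 0.372 = 712  |  636 * 0.181 = 115 — total 827
Group 2: 549 * 0.978 = 537
Group 3: 1914 * 0.972 = 1860
Group 4: 636 * 0.969 + 2898 * 0.297 = 616 + 861 = 1477
Net migration: Group 1 − 212 → 615; Group 2 + 212 → 749; Group 3 − 190 → 1670; Group 4 − 50 → 1427
→ [615, 749, 1670, 1427]
Period 3:
Births: 749 * 0.372 = 279  |  1670 * 0.181 = 302 — total 581
Group 2: 615 * 0.978 = 601
Group 3: 749 * 0.972 = 728
Group 4: 1670 * 0.969 + 1427 * 0.297 = 1618 + 424 = 2042
Net migration: Group 1 − 212 → 369; Group 2 + 212 → 813; Group 3 − 190 → 538; Group 4 − 50 → 1992
→ [369, 813, 538, 1992]
Total after period 3: 369 + 813 + 538 + 1992 = 3712

3712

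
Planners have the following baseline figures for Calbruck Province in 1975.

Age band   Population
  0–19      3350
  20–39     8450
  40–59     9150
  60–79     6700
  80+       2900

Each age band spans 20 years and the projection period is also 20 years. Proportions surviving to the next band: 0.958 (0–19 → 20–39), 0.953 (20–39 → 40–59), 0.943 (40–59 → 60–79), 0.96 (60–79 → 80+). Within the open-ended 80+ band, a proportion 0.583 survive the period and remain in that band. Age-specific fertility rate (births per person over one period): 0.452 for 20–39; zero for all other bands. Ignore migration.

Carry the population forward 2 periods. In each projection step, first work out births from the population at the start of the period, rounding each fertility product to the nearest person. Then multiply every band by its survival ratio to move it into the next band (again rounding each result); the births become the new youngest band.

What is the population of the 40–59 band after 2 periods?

3058

Period 1:
Births: 8450 × 0.452 = 3819
20–39: 3350 × 0.958 = 3209
40–59: 8450 × 0.953 = 8053
60–79: 9150 × 0.943 = 8628
80+: 6700 × 0.96 + 2900 × 0.583 = 6432 + 1691 = 8123
Population now: 0–19=3819, 20–39=3209, 40–59=8053, 60–79=8628, 80+=8123
Period 2:
Births: 3209 × 0.452 = 1450
20–39: 3819 × 0.958 = 3659
40–59: 3209 × 0.953 = 3058
60–79: 8053 × 0.943 = 7594
80+: 8628 × 0.96 + 8123 × 0.583 = 8283 + 4736 = 13019
Population now: 0–19=1450, 20–39=3659, 40–59=3058, 60–79=7594, 80+=13019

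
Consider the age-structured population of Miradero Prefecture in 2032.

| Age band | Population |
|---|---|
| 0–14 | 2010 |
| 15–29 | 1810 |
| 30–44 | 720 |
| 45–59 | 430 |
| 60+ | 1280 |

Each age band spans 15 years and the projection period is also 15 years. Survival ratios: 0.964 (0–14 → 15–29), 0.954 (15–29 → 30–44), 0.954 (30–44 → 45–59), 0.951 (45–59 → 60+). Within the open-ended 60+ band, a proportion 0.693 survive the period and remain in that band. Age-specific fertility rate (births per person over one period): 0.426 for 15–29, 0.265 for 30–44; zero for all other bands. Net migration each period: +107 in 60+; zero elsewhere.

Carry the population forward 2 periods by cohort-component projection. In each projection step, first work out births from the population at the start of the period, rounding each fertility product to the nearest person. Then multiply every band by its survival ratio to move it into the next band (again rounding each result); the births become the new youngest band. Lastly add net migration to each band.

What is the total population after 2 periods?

7440

Call the groups 1 to 5, youngest first.
Period 1:
Births: 1810 × 0.426 = 771 ; 720 × 0.265 = 191 → total 962
Group 2: 2010 × 0.964 = 1938
Group 3: 1810 × 0.954 = 1727
Group 4: 720 × 0.954 = 687
Group 5: 430 × 0.951 + 1280 × 0.693 = 409 + 887 = 1296
Net migration: Group 5 + 107 → 1403
End of period: [962, 1938, 1727, 687, 1403]
Period 2:
Births: 1938 × 0.426 = 826 ; 1727 × 0.265 = 458 → total 1284
Group 2: 962 × 0.964 = 927
Group 3: 1938 × 0.954 = 1849
Group 4: 1727 × 0.954 = 1648
Group 5: 687 × 0.951 + 1403 × 0.693 = 653 + 972 = 1625
Net migration: Group 5 + 107 → 1732
End of period: [1284, 927, 1849, 1648, 1732]
Total after period 2: 1284 + 927 + 1849 + 1648 + 1732 = 7440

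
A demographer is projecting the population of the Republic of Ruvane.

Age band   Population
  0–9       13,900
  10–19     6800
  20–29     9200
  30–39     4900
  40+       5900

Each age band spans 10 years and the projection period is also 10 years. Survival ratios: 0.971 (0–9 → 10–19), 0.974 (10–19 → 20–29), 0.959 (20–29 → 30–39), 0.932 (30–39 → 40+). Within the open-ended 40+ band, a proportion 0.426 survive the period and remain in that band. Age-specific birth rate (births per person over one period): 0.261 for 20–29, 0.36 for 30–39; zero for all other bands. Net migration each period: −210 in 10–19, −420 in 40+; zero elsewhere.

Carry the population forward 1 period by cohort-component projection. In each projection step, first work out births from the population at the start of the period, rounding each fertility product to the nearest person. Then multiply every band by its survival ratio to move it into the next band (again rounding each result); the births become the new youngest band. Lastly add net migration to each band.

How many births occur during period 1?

Numbering the groups 1..5 from youngest to oldest:
Period 1.
Births: 9200 * 0.261 = 2401  |  4900 * 0.36 = 1764 — total 4165
Group 2: 13900 * 0.971 = 13497
Group 3: 6800 * 0.974 = 6623
Group 4: 9200 * 0.959 = 8823
Group 5: 4900 * 0.932 + 5900 * 0.426 = 4567 + 2513 = 7080
Net migration: Group 2 − 210 → 13287; Group 5 − 420 → 6660
Giving 4165 / 13287 / 6623 / 8823 / 6660.

4165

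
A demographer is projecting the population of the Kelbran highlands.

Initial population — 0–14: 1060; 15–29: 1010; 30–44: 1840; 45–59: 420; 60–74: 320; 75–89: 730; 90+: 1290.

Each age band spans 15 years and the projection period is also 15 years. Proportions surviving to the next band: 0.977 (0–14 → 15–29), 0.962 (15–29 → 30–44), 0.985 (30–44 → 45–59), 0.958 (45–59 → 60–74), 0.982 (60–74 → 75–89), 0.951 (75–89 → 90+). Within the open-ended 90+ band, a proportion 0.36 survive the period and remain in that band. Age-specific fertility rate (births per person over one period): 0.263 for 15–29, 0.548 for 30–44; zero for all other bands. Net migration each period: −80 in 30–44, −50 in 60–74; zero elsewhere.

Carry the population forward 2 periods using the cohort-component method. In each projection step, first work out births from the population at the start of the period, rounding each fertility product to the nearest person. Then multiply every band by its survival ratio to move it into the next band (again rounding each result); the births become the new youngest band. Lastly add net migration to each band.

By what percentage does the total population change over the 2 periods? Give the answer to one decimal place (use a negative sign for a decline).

Let band 1 be 0–14 through band 7 = 90+.
Period 1:
Births: 1010 * 0.263 = 266  |  1840 * 0.548 = 1008 → 1274
Band 2: 1060 * 0.977 = 1036
Band 3: 1010 * 0.962 = 972
Band 4: 1840 * 0.985 = 1812
Band 5: 420 * 0.958 = 402
Band 6: 320 * 0.982 = 314
Band 7: 730 * 0.951 + 1290 * 0.36 = 694 + 464 = 1158
Net migration: Band 3 − 80 → 892; Band 5 − 50 → 352
→ [1274, 1036, 892, 1812, 352, 314, 1158]
Period 2:
Births: 1036 * 0.263 = 272  |  892 * 0.548 = 489 → 761
Band 2: 1274 * 0.977 = 1245
Band 3: 1036 * 0.962 = 997
Band 4: 892 * 0.985 = 879
Band 5: 1812 * 0.958 = 1736
Band 6: 352 * 0.982 = 346
Band 7: 314 * 0.951 + 1158 * 0.36 = 299 + 417 = 716
Net migration: Band 3 − 80 → 917; Band 5 − 50 → 1686
→ [761, 1245, 917, 879, 1686, 346, 716]
Total: 6670 → 6550; change = -120; percentage change = -1.8%

-1.8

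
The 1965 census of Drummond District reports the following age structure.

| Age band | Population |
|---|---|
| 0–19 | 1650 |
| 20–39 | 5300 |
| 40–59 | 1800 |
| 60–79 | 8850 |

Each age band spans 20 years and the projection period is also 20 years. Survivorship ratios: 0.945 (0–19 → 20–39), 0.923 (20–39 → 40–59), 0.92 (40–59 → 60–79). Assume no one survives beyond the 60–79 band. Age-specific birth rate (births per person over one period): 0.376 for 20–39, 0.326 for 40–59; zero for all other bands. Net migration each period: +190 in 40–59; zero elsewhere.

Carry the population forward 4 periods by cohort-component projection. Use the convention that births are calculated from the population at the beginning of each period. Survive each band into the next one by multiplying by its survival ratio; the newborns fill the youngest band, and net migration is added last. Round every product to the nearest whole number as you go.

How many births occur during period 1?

2580

Numbering the groups 1..4 from youngest to oldest:
[period 1]
Births: 5300 × 0.376 = 1993 ; 1800 × 0.326 = 587 ⇒ total 2580
Group 2: 1650 × 0.945 = 1559
Group 3: 5300 × 0.923 = 4892
Group 4: 1800 × 0.92 = 1656
Net migration: Group 3 + 190 → 5082
Population now: 0–19=2580, 20–39=1559, 40–59=5082, 60–79=1656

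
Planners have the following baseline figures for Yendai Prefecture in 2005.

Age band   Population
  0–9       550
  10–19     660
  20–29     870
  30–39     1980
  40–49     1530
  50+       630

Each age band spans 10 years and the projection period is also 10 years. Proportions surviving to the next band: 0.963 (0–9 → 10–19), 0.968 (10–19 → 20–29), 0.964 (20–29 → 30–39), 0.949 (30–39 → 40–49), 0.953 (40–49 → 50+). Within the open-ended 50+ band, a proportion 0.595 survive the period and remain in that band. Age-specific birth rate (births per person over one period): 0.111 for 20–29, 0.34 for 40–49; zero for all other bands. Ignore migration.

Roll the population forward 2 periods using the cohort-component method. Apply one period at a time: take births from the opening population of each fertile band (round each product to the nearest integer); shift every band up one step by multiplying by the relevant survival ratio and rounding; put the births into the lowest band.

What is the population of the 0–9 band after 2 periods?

— Period 1 —
Births: 870 * 0.111 = 97  |  1530 * 0.34 = 520 ⇒ total 617
10–19: 550 * 0.963 = 530
20–29: 660 * 0.968 = 639
30–39: 870 * 0.964 = 839
40–49: 1980 * 0.949 = 1879
50+: 1530 * 0.953 + 630 * 0.595 = 1458 + 375 = 1833
Giving 617 / 530 / 639 / 839 / 1879 / 1833.
— Period 2 —
Births: 639 * 0.111 = 71  |  1879 * 0.34 = 639 ⇒ total 710
10–19: 617 * 0.963 = 594
20–29: 530 * 0.968 = 513
30–39: 639 * 0.964 = 616
40–49: 839 * 0.949 = 796
50+: 1879 * 0.953 + 1833 * 0.595 = 1791 + 1091 = 2882
Giving 710 / 594 / 513 / 616 / 796 / 2882.

710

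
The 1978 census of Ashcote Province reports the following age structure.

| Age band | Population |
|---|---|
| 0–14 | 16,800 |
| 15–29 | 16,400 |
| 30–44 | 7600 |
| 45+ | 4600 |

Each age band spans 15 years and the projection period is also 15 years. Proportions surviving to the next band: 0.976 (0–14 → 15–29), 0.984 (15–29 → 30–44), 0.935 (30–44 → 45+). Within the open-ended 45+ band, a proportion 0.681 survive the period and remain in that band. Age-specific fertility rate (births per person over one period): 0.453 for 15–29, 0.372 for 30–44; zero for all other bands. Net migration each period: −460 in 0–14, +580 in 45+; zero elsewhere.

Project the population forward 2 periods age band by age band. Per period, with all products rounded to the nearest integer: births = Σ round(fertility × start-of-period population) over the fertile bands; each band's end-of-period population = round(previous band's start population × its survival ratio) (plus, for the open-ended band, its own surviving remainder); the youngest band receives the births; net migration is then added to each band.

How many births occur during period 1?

Let group 1 be 0–14 through group 4 = 45+.
Period 1.
Births: 16400 × 0.453 = 7429 ; 7600 × 0.372 = 2827 → total 10256
Group 2: 16800 × 0.976 = 16397
Group 3: 16400 × 0.984 = 16138
Group 4: 7600 × 0.935 + 4600 × 0.681 = 7106 + 3133 = 10239
Net migration: Group 1 − 460 → 9796; Group 4 + 580 → 10819
Population now: 0–14=9796, 15–29=16397, 30–44=16138, 45+=10819

10256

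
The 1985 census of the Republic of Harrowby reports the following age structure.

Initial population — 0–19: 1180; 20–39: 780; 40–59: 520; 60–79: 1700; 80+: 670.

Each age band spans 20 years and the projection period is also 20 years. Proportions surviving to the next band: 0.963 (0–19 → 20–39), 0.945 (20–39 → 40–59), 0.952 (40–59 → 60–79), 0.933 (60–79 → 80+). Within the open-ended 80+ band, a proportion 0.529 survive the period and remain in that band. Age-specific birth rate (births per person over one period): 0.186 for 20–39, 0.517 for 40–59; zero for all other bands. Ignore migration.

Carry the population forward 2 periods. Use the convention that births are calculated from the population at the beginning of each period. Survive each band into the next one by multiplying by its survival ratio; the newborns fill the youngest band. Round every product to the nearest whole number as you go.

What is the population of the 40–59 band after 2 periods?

Let band 1 be 0–19 through band 5 = 80+.
— Period 1 —
Births: 780 × 0.186 = 145, 520 × 0.517 = 269 — total 414
Band 2: 1180 × 0.963 = 1136
Band 3: 780 × 0.945 = 737
Band 4: 520 × 0.952 = 495
Band 5: 1700 × 0.933 + 670 × 0.529 = 1586 + 354 = 1940
Giving 414 / 1136 / 737 / 495 / 1940.
— Period 2 —
Births: 1136 × 0.186 = 211, 737 × 0.517 = 381 — total 592
Band 2: 414 × 0.963 = 399
Band 3: 1136 × 0.945 = 1074
Band 4: 737 × 0.952 = 702
Band 5: 495 × 0.933 + 1940 × 0.529 = 462 + 1026 = 1488
Giving 592 / 399 / 1074 / 702 / 1488.

1074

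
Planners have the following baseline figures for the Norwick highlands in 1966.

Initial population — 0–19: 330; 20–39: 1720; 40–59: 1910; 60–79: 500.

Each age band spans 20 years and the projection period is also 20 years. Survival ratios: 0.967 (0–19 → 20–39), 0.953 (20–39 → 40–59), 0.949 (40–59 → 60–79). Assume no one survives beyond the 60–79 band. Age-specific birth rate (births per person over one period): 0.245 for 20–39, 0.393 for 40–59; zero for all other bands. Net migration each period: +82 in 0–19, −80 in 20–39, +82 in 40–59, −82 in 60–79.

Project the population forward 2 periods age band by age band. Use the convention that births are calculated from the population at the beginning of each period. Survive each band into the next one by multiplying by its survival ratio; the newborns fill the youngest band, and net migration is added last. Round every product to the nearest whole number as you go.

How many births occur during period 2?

(Groups numbered youngest = 1 to oldest = 4.)
[period 1]
Births: 1720 × 0.245 = 421, 1910 × 0.393 = 751 — total 1172
Group 2: 330 × 0.967 = 319
Group 3: 1720 × 0.953 = 1639
Group 4: 1910 × 0.949 = 1813
Net migration: Group 1 + 82 → 1254; Group 2 − 80 → 239; Group 3 + 82 → 1721; Group 4 − 82 → 1731
→ [1254, 239, 1721, 1731]
[period 2]
Births: 239 × 0.245 = 59, 1721 × 0.393 = 676 — total 735
Group 2: 1254 × 0.967 = 1213
Group 3: 239 × 0.953 = 228
Group 4: 1721 × 0.949 = 1633
Net migration: Group 1 + 82 → 817; Group 2 − 80 → 1133; Group 3 + 82 → 310; Group 4 − 82 → 1551
→ [817, 1133, 310, 1551]

735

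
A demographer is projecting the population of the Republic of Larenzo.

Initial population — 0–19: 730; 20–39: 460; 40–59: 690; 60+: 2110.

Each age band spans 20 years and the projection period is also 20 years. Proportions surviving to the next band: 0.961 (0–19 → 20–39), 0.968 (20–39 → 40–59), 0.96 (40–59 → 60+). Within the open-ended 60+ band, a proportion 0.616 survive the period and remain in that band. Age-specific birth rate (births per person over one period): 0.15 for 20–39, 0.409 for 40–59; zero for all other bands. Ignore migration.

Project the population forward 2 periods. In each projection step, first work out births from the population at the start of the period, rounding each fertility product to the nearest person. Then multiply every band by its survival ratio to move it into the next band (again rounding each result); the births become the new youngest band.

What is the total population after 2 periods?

2940

(Groups numbered youngest = 1 to oldest = 4.)
— Period 1 —
Births: 460 * 0.15 = 69, 690 * 0.409 = 282 — total 351
Group 2: 730 * 0.961 = 702
Group 3: 460 * 0.968 = 445
Group 4: 690 * 0.96 + 2110 * 0.616 = 662 + 1300 = 1962
Giving 351 / 702 / 445 / 1962.
— Period 2 —
Births: 702 * 0.15 = 105, 445 * 0.409 = 182 — total 287
Group 2: 351 * 0.961 = 337
Group 3: 702 * 0.968 = 680
Group 4: 445 * 0.96 + 1962 * 0.616 = 427 + 1209 = 1636
Giving 287 / 337 / 680 / 1636.
Total after period 2: 287 + 337 + 680 + 1636 = 2940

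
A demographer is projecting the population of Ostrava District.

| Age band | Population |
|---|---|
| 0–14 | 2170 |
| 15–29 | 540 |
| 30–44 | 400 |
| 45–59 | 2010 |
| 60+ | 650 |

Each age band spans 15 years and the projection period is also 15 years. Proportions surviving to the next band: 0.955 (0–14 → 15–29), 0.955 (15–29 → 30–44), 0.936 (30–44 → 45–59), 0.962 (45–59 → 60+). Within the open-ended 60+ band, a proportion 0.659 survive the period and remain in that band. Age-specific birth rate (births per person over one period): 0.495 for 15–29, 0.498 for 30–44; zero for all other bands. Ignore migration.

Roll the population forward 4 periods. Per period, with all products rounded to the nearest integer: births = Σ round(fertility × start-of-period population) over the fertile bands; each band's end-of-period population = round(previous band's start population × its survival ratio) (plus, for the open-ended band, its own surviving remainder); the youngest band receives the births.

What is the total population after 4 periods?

6459

(Bands numbered youngest = 1 to oldest = 5.)
— Period 1 —
Births: 540 × 0.495 = 267, 400 × 0.498 = 199 → total 466
Band 2: 2170 × 0.955 = 2072
Band 3: 540 × 0.955 = 516
Band 4: 400 × 0.936 = 374
Band 5: 2010 × 0.962 + 650 × 0.659 = 1934 + 428 = 2362
Population now: 0–14=466, 15–29=2072, 30–44=516, 45–59=374, 60+=2362
— Period 2 —
Births: 2072 × 0.495 = 1026, 516 × 0.498 = 257 → total 1283
Band 2: 466 × 0.955 = 445
Band 3: 2072 × 0.955 = 1979
Band 4: 516 × 0.936 = 483
Band 5: 374 × 0.962 + 2362 × 0.659 = 360 + 1557 = 1917
Population now: 0–14=1283, 15–29=445, 30–44=1979, 45–59=483, 60+=1917
— Period 3 —
Births: 445 × 0.495 = 220, 1979 × 0.498 = 986 → total 1206
Band 2: 1283 × 0.955 = 1225
Band 3: 445 × 0.955 = 425
Band 4: 1979 × 0.936 = 1852
Band 5: 483 × 0.962 + 1917 × 0.659 = 465 + 1263 = 1728
Population now: 0–14=1206, 15–29=1225, 30–44=425, 45–59=1852, 60+=1728
— Period 4 —
Births: 1225 × 0.495 = 606, 425 × 0.498 = 212 → total 818
Band 2: 1206 × 0.955 = 1152
Band 3: 1225 × 0.955 = 1170
Band 4: 425 × 0.936 = 398
Band 5: 1852 × 0.962 + 1728 × 0.659 = 1782 + 1139 = 2921
Population now: 0–14=818, 15–29=1152, 30–44=1170, 45–59=398, 60+=2921
Total after period 4: 818 + 1152 + 1170 + 398 + 2921 = 6459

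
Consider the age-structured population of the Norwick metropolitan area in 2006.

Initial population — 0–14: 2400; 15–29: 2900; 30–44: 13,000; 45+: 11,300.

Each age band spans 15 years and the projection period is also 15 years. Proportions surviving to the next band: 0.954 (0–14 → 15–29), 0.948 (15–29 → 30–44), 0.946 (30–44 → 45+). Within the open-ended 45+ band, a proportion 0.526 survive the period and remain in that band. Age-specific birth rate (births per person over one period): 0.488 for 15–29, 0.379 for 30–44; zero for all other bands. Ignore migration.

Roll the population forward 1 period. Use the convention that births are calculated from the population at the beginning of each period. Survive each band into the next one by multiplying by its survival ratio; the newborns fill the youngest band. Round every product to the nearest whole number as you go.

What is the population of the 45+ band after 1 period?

18242

Period 1.
Births: 2900 × 0.488 = 1415 ; 13000 × 0.379 = 4927 ⇒ total 6342
15–29: 2400 × 0.954 = 2290
30–44: 2900 × 0.948 = 2749
45+: 13000 × 0.946 + 11300 × 0.526 = 12298 + 5944 = 18242
Giving 6342 / 2290 / 2749 / 18242.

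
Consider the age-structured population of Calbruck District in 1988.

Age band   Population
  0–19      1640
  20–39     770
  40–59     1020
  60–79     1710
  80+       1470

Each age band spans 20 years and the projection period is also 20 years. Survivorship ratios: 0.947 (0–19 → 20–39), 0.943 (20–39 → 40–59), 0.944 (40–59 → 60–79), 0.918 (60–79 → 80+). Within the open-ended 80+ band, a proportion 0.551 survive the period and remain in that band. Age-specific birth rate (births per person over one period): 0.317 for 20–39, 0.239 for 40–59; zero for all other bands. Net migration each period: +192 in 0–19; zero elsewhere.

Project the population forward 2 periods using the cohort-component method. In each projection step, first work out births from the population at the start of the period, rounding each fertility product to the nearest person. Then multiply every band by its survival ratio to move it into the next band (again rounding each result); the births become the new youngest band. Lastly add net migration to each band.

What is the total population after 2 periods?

Call the groups 1 to 5, youngest first.
Period 1.
Births: 770 × 0.317 = 244, 1020 × 0.239 = 244 — total 488
Group 2: 1640 × 0.947 = 1553
Group 3: 770 × 0.943 = 726
Group 4: 1020 × 0.944 = 963
Group 5: 1710 × 0.918 + 1470 × 0.551 = 1570 + 810 = 2380
Net migration: Group 1 + 192 → 680
End of period: [680, 1553, 726, 963, 2380]
Period 2.
Births: 1553 × 0.317 = 492, 726 × 0.239 = 174 — total 666
Group 2: 680 × 0.947 = 644
Group 3: 1553 × 0.943 = 1464
Group 4: 726 × 0.944 = 685
Group 5: 963 × 0.918 + 2380 × 0.551 = 884 + 1311 = 2195
Net migration: Group 1 + 192 → 858
End of period: [858, 644, 1464, 685, 2195]
Total after period 2: 858 + 644 + 1464 + 685 + 2195 = 5846

5846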